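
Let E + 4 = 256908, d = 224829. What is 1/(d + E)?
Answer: 1/481733 ≈ 2.0758e-6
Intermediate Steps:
E = 256904 (E = -4 + 256908 = 256904)
1/(d + E) = 1/(224829 + 256904) = 1/481733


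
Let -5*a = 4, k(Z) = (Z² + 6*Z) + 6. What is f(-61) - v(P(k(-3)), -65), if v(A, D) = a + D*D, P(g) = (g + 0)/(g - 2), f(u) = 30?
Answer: -20971/5 ≈ -4194.2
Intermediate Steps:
k(Z) = 6 + Z² + 6*Z
a = -⅘ (a = -⅕*4 = -⅘ ≈ -0.80000)
P(g) = g/(-2 + g)
v(A, D) = -⅘ + D² (v(A, D) = -⅘ + D*D = -⅘ + D²)
f(-61) - v(P(k(-3)), -65) = 30 - (-⅘ + (-65)²) = 30 - (-⅘ + 4225) = 30 - 1*21121/5 = 30 - 21121/5 = -20971/5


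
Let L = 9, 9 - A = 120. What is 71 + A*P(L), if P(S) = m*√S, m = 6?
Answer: -1927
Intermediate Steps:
A = -111 (A = 9 - 1*120 = 9 - 120 = -111)
P(S) = 6*√S
71 + A*P(L) = 71 - 666*√9 = 71 - 666*3 = 71 - 111*18 = 71 - 1998 = -1927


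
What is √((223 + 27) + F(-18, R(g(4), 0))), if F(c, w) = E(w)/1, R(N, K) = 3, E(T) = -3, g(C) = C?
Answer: √247 ≈ 15.716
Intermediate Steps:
F(c, w) = -3 (F(c, w) = -3/1 = -3*1 = -3)
√((223 + 27) + F(-18, R(g(4), 0))) = √((223 + 27) - 3) = √(250 - 3) = √247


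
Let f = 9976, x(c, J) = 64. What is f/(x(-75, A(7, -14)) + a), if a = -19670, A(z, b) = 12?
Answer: -4988/9803 ≈ -0.50882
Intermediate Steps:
f/(x(-75, A(7, -14)) + a) = 9976/(64 - 19670) = 9976/(-19606) = 9976*(-1/19606) = -4988/9803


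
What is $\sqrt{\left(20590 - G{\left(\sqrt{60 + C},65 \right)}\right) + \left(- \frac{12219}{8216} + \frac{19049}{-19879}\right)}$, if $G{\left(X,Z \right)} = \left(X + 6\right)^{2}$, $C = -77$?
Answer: $\frac{\sqrt{137168285317369389694 - 80026013554039488 i \sqrt{17}}}{81662932} \approx 143.42 - 0.17249 i$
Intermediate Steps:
$G{\left(X,Z \right)} = \left(6 + X\right)^{2}$
$\sqrt{\left(20590 - G{\left(\sqrt{60 + C},65 \right)}\right) + \left(- \frac{12219}{8216} + \frac{19049}{-19879}\right)} = \sqrt{\left(20590 - \left(6 + \sqrt{60 - 77}\right)^{2}\right) + \left(- \frac{12219}{8216} + \frac{19049}{-19879}\right)} = \sqrt{\left(20590 - \left(6 + \sqrt{-17}\right)^{2}\right) + \left(\left(-12219\right) \frac{1}{8216} + 19049 \left(- \frac{1}{19879}\right)\right)} = \sqrt{\left(20590 - \left(6 + i \sqrt{17}\right)^{2}\right) - \frac{399408085}{163325864}} = \sqrt{\frac{3362480131675}{163325864} - \left(6 + i \sqrt{17}\right)^{2}}$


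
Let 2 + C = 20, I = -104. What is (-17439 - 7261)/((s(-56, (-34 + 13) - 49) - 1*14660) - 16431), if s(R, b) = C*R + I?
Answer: 24700/32203 ≈ 0.76701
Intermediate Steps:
C = 18 (C = -2 + 20 = 18)
s(R, b) = -104 + 18*R (s(R, b) = 18*R - 104 = -104 + 18*R)
(-17439 - 7261)/((s(-56, (-34 + 13) - 49) - 1*14660) - 16431) = (-17439 - 7261)/(((-104 + 18*(-56)) - 1*14660) - 16431) = -24700/(((-104 - 1008) - 14660) - 16431) = -24700/((-1112 - 14660) - 16431) = -24700/(-15772 - 16431) = -24700/(-32203) = -24700*(-1/32203) = 24700/32203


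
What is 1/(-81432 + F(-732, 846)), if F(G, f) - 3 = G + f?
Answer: -1/81315 ≈ -1.2298e-5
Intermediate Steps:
F(G, f) = 3 + G + f (F(G, f) = 3 + (G + f) = 3 + G + f)
1/(-81432 + F(-732, 846)) = 1/(-81432 + (3 - 732 + 846)) = 1/(-81432 + 117) = 1/(-81315) = -1/81315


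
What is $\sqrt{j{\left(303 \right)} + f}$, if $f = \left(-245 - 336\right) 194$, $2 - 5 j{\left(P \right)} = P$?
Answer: $\frac{i \sqrt{2819355}}{5} \approx 335.82 i$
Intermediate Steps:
$j{\left(P \right)} = \frac{2}{5} - \frac{P}{5}$
$f = -112714$ ($f = \left(-581\right) 194 = -112714$)
$\sqrt{j{\left(303 \right)} + f} = \sqrt{\left(\frac{2}{5} - \frac{303}{5}\right) - 112714} = \sqrt{- \frac{301}{5} - 112714} = \sqrt{- \frac{563871}{5}} = \frac{i \sqrt{2819355}}{5}$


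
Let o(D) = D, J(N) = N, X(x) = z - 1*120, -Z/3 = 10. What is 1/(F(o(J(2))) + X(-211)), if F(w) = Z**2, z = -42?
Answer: 1/738 ≈ 0.0013550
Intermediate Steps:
Z = -30 (Z = -3*10 = -30)
X(x) = -162 (X(x) = -42 - 1*120 = -42 - 120 = -162)
F(w) = 900 (F(w) = (-30)**2 = 900)
1/(F(o(J(2))) + X(-211)) = 1/(900 - 162) = 1/738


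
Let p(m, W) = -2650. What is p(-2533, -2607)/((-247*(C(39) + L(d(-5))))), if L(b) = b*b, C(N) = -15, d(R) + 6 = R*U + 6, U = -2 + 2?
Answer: -530/741 ≈ -0.71525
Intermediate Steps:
U = 0
d(R) = 0 (d(R) = -6 + (R*0 + 6) = -6 + (0 + 6) = -6 + 6 = 0)
L(b) = b²
p(-2533, -2607)/((-247*(C(39) + L(d(-5))))) = -2650*(-1/(247*(-15 + 0²))) = -2650*(-1/(247*(-15 + 0))) = -2650/((-247*(-15))) = -2650/3705 = -2650*1/3705 = -530/741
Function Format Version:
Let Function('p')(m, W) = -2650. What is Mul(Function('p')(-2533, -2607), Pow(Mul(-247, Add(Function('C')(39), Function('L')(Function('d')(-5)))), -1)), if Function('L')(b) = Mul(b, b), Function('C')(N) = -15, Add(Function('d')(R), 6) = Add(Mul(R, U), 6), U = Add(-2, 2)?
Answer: Rational(-530, 741) ≈ -0.71525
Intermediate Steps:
U = 0
Function('d')(R) = 0 (Function('d')(R) = Add(-6, Add(Mul(R, 0), 6)) = Add(-6, Add(0, 6)) = Add(-6, 6) = 0)
Function('L')(b) = Pow(b, 2)
Mul(Function('p')(-2533, -2607), Pow(Mul(-247, Add(Function('C')(39), Function('L')(Function('d')(-5)))), -1)) = Mul(-2650, Pow(Mul(-247, Add(-15, Pow(0, 2))), -1)) = Mul(-2650, Pow(Mul(-247, Add(-15, 0)), -1)) = Mul(-2650, Pow(Mul(-247, -15), -1)) = Mul(-2650, Pow(3705, -1)) = Mul(-2650, Rational(1, 3705)) = Rational(-530, 741)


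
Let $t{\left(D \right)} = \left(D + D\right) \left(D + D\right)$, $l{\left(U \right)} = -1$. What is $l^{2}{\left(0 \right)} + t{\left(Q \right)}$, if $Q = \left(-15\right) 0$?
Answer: $1$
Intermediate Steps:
$Q = 0$
$t{\left(D \right)} = 4 D^{2}$ ($t{\left(D \right)} = 2 D 2 D = 4 D^{2}$)
$l^{2}{\left(0 \right)} + t{\left(Q \right)} = \left(-1\right)^{2} + 4 \cdot 0^{2} = 1 + 4 \cdot 0 = 1 + 0 = 1$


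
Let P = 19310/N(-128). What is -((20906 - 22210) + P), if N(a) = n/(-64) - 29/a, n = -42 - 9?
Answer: -2300856/131 ≈ -17564.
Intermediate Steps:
n = -51
N(a) = 51/64 - 29/a (N(a) = -51/(-64) - 29/a = -51*(-1/64) - 29/a = 51/64 - 29/a)
P = 2471680/131 (P = 19310/(51/64 - 29/(-128)) = 19310/(51/64 - 29*(-1/128)) = 19310/(51/64 + 29/128) = 19310/(131/128) = 19310*(128/131) = 2471680/131 ≈ 18868.)
-((20906 - 22210) + P) = -((20906 - 22210) + 2471680/131) = -(-1304 + 2471680/131) = -1*2300856/131 = -2300856/131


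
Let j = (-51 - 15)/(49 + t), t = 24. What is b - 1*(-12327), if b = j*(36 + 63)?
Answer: 893337/73 ≈ 12238.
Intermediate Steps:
j = -66/73 (j = (-51 - 15)/(49 + 24) = -66/73 ≈ -0.90411)
b = -6534/73 (b = -66*(36 + 63)/73 = -66/73*99 = -6534/73 ≈ -89.507)
b - 1*(-12327) = -6534/73 - 1*(-12327) = -6534/73 + 12327 = 893337/73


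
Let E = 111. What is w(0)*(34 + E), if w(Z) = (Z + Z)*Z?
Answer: 0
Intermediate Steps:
w(Z) = 2*Z² (w(Z) = (2*Z)*Z = 2*Z²)
w(0)*(34 + E) = (2*0²)*(34 + 111) = (2*0)*145 = 0*145 = 0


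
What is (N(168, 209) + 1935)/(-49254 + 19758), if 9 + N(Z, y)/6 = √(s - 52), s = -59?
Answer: -627/9832 - I*√111/4916 ≈ -0.063771 - 0.0021431*I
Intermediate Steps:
N(Z, y) = -54 + 6*I*√111 (N(Z, y) = -54 + 6*√(-59 - 52) = -54 + 6*√(-111) = -54 + 6*(I*√111) = -54 + 6*I*√111)
(N(168, 209) + 1935)/(-49254 + 19758) = ((-54 + 6*I*√111) + 1935)/(-49254 + 19758) = (1881 + 6*I*√111)/(-29496) = (1881 + 6*I*√111)*(-1/29496) = -627/9832 - I*√111/4916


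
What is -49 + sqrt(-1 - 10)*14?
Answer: -49 + 14*I*sqrt(11) ≈ -49.0 + 46.433*I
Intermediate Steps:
-49 + sqrt(-1 - 10)*14 = -49 + sqrt(-11)*14 = -49 + (I*sqrt(11))*14 = -49 + 14*I*sqrt(11)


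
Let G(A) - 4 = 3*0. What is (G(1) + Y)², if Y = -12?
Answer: 64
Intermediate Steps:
G(A) = 4 (G(A) = 4 + 3*0 = 4 + 0 = 4)
(G(1) + Y)² = (4 - 12)² = (-8)² = 64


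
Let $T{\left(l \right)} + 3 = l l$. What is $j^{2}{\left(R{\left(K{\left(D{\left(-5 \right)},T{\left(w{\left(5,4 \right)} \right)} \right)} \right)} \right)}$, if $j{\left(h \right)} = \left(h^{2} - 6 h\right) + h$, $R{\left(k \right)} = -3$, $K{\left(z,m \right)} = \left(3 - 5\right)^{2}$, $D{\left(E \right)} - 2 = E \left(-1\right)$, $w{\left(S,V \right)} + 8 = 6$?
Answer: $576$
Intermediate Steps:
$w{\left(S,V \right)} = -2$ ($w{\left(S,V \right)} = -8 + 6 = -2$)
$D{\left(E \right)} = 2 - E$ ($D{\left(E \right)} = 2 + E \left(-1\right) = 2 - E$)
$T{\left(l \right)} = -3 + l^{2}$ ($T{\left(l \right)} = -3 + l l = -3 + l^{2}$)
$K{\left(z,m \right)} = 4$ ($K{\left(z,m \right)} = \left(-2\right)^{2} = 4$)
$j{\left(h \right)} = h^{2} - 5 h$
$j^{2}{\left(R{\left(K{\left(D{\left(-5 \right)},T{\left(w{\left(5,4 \right)} \right)} \right)} \right)} \right)} = \left(- 3 \left(-5 - 3\right)\right)^{2} = \left(\left(-3\right) \left(-8\right)\right)^{2} = 24^{2} = 576$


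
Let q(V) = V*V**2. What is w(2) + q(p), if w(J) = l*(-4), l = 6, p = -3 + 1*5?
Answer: -16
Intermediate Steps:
p = 2 (p = -3 + 5 = 2)
q(V) = V**3
w(J) = -24 (w(J) = 6*(-4) = -24)
w(2) + q(p) = -24 + 2**3 = -24 + 8 = -16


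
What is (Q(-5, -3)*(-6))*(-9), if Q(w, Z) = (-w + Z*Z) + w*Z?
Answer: 1566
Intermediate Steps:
Q(w, Z) = Z**2 - w + Z*w (Q(w, Z) = (-w + Z**2) + Z*w = (Z**2 - w) + Z*w = Z**2 - w + Z*w)
(Q(-5, -3)*(-6))*(-9) = (((-3)**2 - 1*(-5) - 3*(-5))*(-6))*(-9) = ((9 + 5 + 15)*(-6))*(-9) = (29*(-6))*(-9) = -174*(-9) = 1566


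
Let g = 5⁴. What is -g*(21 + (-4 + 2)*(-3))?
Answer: -16875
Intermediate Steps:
g = 625
-g*(21 + (-4 + 2)*(-3)) = -625*(21 + (-4 + 2)*(-3)) = -625*(21 - 2*(-3)) = -625*(21 + 6) = -625*27 = -1*16875 = -16875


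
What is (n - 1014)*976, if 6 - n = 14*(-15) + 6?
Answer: -784704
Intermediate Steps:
n = 210 (n = 6 - (14*(-15) + 6) = 6 - (-210 + 6) = 6 - 1*(-204) = 6 + 204 = 210)
(n - 1014)*976 = (210 - 1014)*976 = -804*976 = -784704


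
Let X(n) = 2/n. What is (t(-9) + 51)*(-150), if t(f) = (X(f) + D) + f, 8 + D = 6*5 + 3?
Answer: -30050/3 ≈ -10017.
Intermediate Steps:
D = 25 (D = -8 + (6*5 + 3) = -8 + (30 + 3) = -8 + 33 = 25)
t(f) = 25 + f + 2/f (t(f) = (2/f + 25) + f = (25 + 2/f) + f = 25 + f + 2/f)
(t(-9) + 51)*(-150) = ((25 - 9 + 2/(-9)) + 51)*(-150) = ((25 - 9 + 2*(-⅑)) + 51)*(-150) = ((25 - 9 - 2/9) + 51)*(-150) = (142/9 + 51)*(-150) = (601/9)*(-150) = -30050/3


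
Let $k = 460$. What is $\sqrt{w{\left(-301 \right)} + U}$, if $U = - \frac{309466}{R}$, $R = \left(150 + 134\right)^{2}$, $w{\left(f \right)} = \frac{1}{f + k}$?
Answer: $\frac{i \sqrt{7810785642}}{45156} \approx 1.9572 i$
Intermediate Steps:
$w{\left(f \right)} = \frac{1}{460 + f}$ ($w{\left(f \right)} = \frac{1}{f + 460} = \frac{1}{460 + f}$)
$R = 80656$ ($R = 284^{2} = 80656$)
$U = - \frac{154733}{40328}$ ($U = - \frac{309466}{80656} = \left(-309466\right) \frac{1}{80656} = - \frac{154733}{40328} \approx -3.8369$)
$\sqrt{w{\left(-301 \right)} + U} = \sqrt{\frac{1}{460 - 301} - \frac{154733}{40328}} = \sqrt{\frac{1}{159} - \frac{154733}{40328}} = \sqrt{- \frac{24562219}{6412152}} = \frac{i \sqrt{7810785642}}{45156}$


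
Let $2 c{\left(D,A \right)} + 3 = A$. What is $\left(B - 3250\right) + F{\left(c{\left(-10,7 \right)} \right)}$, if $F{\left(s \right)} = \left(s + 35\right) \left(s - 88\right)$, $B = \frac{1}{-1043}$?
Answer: $- \frac{6708577}{1043} \approx -6432.0$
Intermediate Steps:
$c{\left(D,A \right)} = - \frac{3}{2} + \frac{A}{2}$
$B = - \frac{1}{1043} \approx -0.00095877$
$F{\left(s \right)} = \left(-88 + s\right) \left(35 + s\right)$ ($F{\left(s \right)} = \left(35 + s\right) \left(-88 + s\right) = \left(-88 + s\right) \left(35 + s\right)$)
$\left(B - 3250\right) + F{\left(c{\left(-10,7 \right)} \right)} = \left(- \frac{1}{1043} - 3250\right) - \left(3080 - \left(- \frac{3}{2} + \frac{1}{2} \cdot 7\right)^{2} + 53 \left(- \frac{3}{2} + \frac{1}{2} \cdot 7\right)\right) = - \frac{3389751}{1043} - \left(3080 - \left(- \frac{3}{2} + \frac{7}{2}\right)^{2} + 53 \left(- \frac{3}{2} + \frac{7}{2}\right)\right) = - \frac{3389751}{1043} - \left(3186 - 4\right) = - \frac{3389751}{1043} - 3182 = - \frac{6708577}{1043}$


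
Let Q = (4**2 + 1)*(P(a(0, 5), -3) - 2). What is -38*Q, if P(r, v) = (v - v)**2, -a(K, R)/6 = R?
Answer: 1292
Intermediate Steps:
a(K, R) = -6*R
P(r, v) = 0 (P(r, v) = 0**2 = 0)
Q = -34 (Q = (4**2 + 1)*(0 - 2) = (16 + 1)*(-2) = 17*(-2) = -34)
-38*Q = -38*(-34) = 1292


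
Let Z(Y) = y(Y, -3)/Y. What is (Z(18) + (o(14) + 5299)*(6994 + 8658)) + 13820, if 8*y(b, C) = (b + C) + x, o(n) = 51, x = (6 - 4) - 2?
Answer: 4020096965/48 ≈ 8.3752e+7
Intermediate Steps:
x = 0 (x = 2 - 2 = 0)
y(b, C) = C/8 + b/8 (y(b, C) = ((b + C) + 0)/8 = ((C + b) + 0)/8 = (C + b)/8 = C/8 + b/8)
Z(Y) = (-3/8 + Y/8)/Y (Z(Y) = ((⅛)*(-3) + Y/8)/Y = (-3/8 + Y/8)/Y)
(Z(18) + (o(14) + 5299)*(6994 + 8658)) + 13820 = ((⅛)*(-3 + 18)/18 + (51 + 5299)*(6994 + 8658)) + 13820 = ((⅛)*(1/18)*15 + 5350*15652) + 13820 = (5/48 + 83738200) + 13820 = 4019433605/48 + 13820 = 4020096965/48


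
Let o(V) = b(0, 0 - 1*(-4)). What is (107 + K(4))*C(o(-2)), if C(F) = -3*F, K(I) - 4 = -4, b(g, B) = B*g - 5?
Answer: 1605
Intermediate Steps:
b(g, B) = -5 + B*g
K(I) = 0 (K(I) = 4 - 4 = 0)
o(V) = -5 (o(V) = -5 + (0 - 1*(-4))*0 = -5 + (0 + 4)*0 = -5 + 4*0 = -5 + 0 = -5)
(107 + K(4))*C(o(-2)) = (107 + 0)*(-3*(-5)) = 107*15 = 1605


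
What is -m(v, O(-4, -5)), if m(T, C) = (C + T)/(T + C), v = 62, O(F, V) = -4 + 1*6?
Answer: -1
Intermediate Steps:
O(F, V) = 2 (O(F, V) = -4 + 6 = 2)
m(T, C) = 1 (m(T, C) = (C + T)/(C + T) = 1)
-m(v, O(-4, -5)) = -1*1 = -1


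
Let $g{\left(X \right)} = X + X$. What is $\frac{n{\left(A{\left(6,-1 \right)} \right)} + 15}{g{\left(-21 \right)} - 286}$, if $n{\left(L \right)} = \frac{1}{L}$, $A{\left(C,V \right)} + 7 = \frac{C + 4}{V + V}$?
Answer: $- \frac{179}{3936} \approx -0.045478$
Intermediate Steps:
$A{\left(C,V \right)} = -7 + \frac{4 + C}{2 V}$ ($A{\left(C,V \right)} = -7 + \frac{C + 4}{V + V} = -7 + \frac{4 + C}{2 V}$)
$g{\left(X \right)} = 2 X$
$\frac{n{\left(A{\left(6,-1 \right)} \right)} + 15}{g{\left(-21 \right)} - 286} = \frac{\frac{1}{\frac{1}{2} \frac{1}{-1} \left(4 + 6 - -14\right)} + 15}{2 \left(-21\right) - 286} = \frac{\frac{1}{\frac{1}{2} \left(-1\right) \left(4 + 6 + 14\right)} + 15}{-42 - 286} = \frac{\frac{1}{\frac{1}{2} \left(-1\right) 24} + 15}{-328} = \left(\frac{1}{-12} + 15\right) \left(- \frac{1}{328}\right) = \left(- \frac{1}{12} + 15\right) \left(- \frac{1}{328}\right) = \frac{179}{12} \left(- \frac{1}{328}\right) = - \frac{179}{3936}$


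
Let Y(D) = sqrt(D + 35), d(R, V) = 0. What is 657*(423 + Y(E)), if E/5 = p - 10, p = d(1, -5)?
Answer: 277911 + 657*I*sqrt(15) ≈ 2.7791e+5 + 2544.6*I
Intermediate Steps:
p = 0
E = -50 (E = 5*(0 - 10) = 5*(-10) = -50)
Y(D) = sqrt(35 + D)
657*(423 + Y(E)) = 657*(423 + sqrt(35 - 50)) = 657*(423 + sqrt(-15)) = 657*(423 + I*sqrt(15)) = 277911 + 657*I*sqrt(15)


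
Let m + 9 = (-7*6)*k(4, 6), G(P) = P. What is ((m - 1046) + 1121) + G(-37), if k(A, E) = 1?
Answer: -13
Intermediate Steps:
m = -51 (m = -9 - 7*6*1 = -9 - 42*1 = -9 - 42 = -51)
((m - 1046) + 1121) + G(-37) = ((-51 - 1046) + 1121) - 37 = (-1097 + 1121) - 37 = 24 - 37 = -13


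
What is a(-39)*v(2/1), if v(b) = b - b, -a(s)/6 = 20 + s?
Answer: 0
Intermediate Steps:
a(s) = -120 - 6*s (a(s) = -6*(20 + s) = -120 - 6*s)
v(b) = 0
a(-39)*v(2/1) = (-120 - 6*(-39))*0 = (-120 + 234)*0 = 114*0 = 0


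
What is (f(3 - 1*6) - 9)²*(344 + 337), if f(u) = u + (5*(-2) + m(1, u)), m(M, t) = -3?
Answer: 425625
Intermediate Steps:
f(u) = -13 + u (f(u) = u + (5*(-2) - 3) = u + (-10 - 3) = u - 13 = -13 + u)
(f(3 - 1*6) - 9)²*(344 + 337) = ((-13 + (3 - 1*6)) - 9)²*(344 + 337) = ((-13 + (3 - 6)) - 9)²*681 = ((-13 - 3) - 9)²*681 = (-16 - 9)²*681 = (-25)²*681 = 625*681 = 425625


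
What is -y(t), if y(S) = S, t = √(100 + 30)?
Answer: -√130 ≈ -11.402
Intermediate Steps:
t = √130 ≈ 11.402
-y(t) = -√130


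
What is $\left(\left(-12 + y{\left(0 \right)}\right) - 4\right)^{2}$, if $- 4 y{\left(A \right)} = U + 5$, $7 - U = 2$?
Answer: $\frac{1369}{4} \approx 342.25$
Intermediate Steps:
$U = 5$ ($U = 7 - 2 = 5$)
$y{\left(A \right)} = - \frac{5}{2}$ ($y{\left(A \right)} = - \frac{5 + 5}{4} = \left(- \frac{1}{4}\right) 10 = - \frac{5}{2}$)
$\left(\left(-12 + y{\left(0 \right)}\right) - 4\right)^{2} = \left(\left(-12 - \frac{5}{2}\right) - 4\right)^{2} = \left(- \frac{29}{2} - 4\right)^{2} = \left(- \frac{37}{2}\right)^{2} = \frac{1369}{4}$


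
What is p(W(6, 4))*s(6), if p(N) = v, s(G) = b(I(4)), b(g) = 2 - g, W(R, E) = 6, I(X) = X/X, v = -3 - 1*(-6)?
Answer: 3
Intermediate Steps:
v = 3 (v = -3 + 6 = 3)
I(X) = 1
s(G) = 1 (s(G) = 2 - 1*1 = 2 - 1 = 1)
p(N) = 3
p(W(6, 4))*s(6) = 3*1 = 3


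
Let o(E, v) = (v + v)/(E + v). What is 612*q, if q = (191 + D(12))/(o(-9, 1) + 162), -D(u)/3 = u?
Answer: 379440/647 ≈ 586.46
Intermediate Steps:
o(E, v) = 2*v/(E + v) (o(E, v) = (2*v)/(E + v) = 2*v/(E + v))
D(u) = -3*u
q = 620/647 (q = (191 - 3*12)/(2*1/(-9 + 1) + 162) = (191 - 36)/(2*1/(-8) + 162) = 155/(2*1*(-1/8) + 162) = 155/(-1/4 + 162) = 155/(647/4) = 155*(4/647) = 620/647 ≈ 0.95827)
612*q = 612*(620/647) = 379440/647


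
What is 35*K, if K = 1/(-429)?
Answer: -35/429 ≈ -0.081585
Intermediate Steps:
K = -1/429 ≈ -0.0023310
35*K = 35*(-1/429) = -35/429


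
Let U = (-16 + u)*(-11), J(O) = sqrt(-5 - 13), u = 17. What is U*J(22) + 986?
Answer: 986 - 33*I*sqrt(2) ≈ 986.0 - 46.669*I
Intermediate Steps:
J(O) = 3*I*sqrt(2) (J(O) = sqrt(-18) = 3*I*sqrt(2))
U = -11 (U = (-16 + 17)*(-11) = 1*(-11) = -11)
U*J(22) + 986 = -33*I*sqrt(2) + 986 = 986 - 33*I*sqrt(2)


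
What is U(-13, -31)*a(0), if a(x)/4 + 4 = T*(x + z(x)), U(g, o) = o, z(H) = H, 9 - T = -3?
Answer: 496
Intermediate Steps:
T = 12 (T = 9 - 1*(-3) = 9 + 3 = 12)
a(x) = -16 + 96*x (a(x) = -16 + 4*(12*(x + x)) = -16 + 4*(12*(2*x)) = -16 + 4*(24*x) = -16 + 96*x)
U(-13, -31)*a(0) = -31*(-16 + 96*0) = -31*(-16 + 0) = -31*(-16) = 496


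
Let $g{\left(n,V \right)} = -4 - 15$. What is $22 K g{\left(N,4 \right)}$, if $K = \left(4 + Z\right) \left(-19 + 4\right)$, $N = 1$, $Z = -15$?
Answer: $-68970$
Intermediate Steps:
$K = 165$ ($K = \left(4 - 15\right) \left(-19 + 4\right) = \left(-11\right) \left(-15\right) = 165$)
$g{\left(n,V \right)} = -19$ ($g{\left(n,V \right)} = -4 - 15 = -19$)
$22 K g{\left(N,4 \right)} = 22 \cdot 165 \left(-19\right) = 3630 \left(-19\right) = -68970$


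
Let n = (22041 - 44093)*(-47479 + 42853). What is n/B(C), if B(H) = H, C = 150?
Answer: 17002092/25 ≈ 6.8008e+5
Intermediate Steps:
n = 102012552 (n = -22052*(-4626) = 102012552)
n/B(C) = 102012552/150 = 102012552*(1/150) = 17002092/25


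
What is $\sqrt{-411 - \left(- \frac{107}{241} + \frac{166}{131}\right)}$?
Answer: $\frac{3 i \sqrt{45608413730}}{31571} \approx 20.293 i$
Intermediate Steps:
$\sqrt{-411 - \left(- \frac{107}{241} + \frac{166}{131}\right)} = \sqrt{-411 - \frac{25989}{31571}} = \sqrt{- \frac{13001670}{31571}} = \frac{3 i \sqrt{45608413730}}{31571}$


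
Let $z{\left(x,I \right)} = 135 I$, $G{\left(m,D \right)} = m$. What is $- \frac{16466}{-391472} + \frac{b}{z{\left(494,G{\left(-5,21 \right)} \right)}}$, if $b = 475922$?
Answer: $- \frac{93149511317}{132121800} \approx -705.03$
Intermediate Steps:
$- \frac{16466}{-391472} + \frac{b}{z{\left(494,G{\left(-5,21 \right)} \right)}} = - \frac{16466}{-391472} + \frac{475922}{135 \left(-5\right)} = \left(-16466\right) \left(- \frac{1}{391472}\right) + \frac{475922}{-675} = \frac{8233}{195736} + 475922 \left(- \frac{1}{675}\right) = \frac{8233}{195736} - \frac{475922}{675} = - \frac{93149511317}{132121800}$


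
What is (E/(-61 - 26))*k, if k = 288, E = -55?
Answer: 5280/29 ≈ 182.07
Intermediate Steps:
(E/(-61 - 26))*k = -55/(-61 - 26)*288 = -55/(-87)*288 = -55*(-1/87)*288 = (55/87)*288 = 5280/29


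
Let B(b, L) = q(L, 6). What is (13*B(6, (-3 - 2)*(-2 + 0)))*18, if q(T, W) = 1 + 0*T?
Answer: 234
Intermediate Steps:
q(T, W) = 1 (q(T, W) = 1 + 0 = 1)
B(b, L) = 1
(13*B(6, (-3 - 2)*(-2 + 0)))*18 = (13*1)*18 = 13*18 = 234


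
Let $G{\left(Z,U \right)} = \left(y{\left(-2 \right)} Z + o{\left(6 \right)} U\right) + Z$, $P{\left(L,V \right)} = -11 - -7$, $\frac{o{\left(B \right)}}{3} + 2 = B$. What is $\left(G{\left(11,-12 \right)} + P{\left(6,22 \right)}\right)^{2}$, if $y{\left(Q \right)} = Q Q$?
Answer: $8649$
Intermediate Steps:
$o{\left(B \right)} = -6 + 3 B$
$y{\left(Q \right)} = Q^{2}$
$P{\left(L,V \right)} = -4$ ($P{\left(L,V \right)} = -11 + 7 = -4$)
$G{\left(Z,U \right)} = 5 Z + 12 U$ ($G{\left(Z,U \right)} = \left(\left(-2\right)^{2} Z + \left(-6 + 3 \cdot 6\right) U\right) + Z = \left(4 Z + \left(-6 + 18\right) U\right) + Z = \left(4 Z + 12 U\right) + Z = 5 Z + 12 U$)
$\left(G{\left(11,-12 \right)} + P{\left(6,22 \right)}\right)^{2} = \left(\left(5 \cdot 11 + 12 \left(-12\right)\right) - 4\right)^{2} = \left(\left(55 - 144\right) - 4\right)^{2} = \left(-89 - 4\right)^{2} = \left(-93\right)^{2} = 8649$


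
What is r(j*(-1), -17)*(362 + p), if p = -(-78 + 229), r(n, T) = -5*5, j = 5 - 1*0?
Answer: -5275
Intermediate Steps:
j = 5 (j = 5 + 0 = 5)
r(n, T) = -25
p = -151 (p = -1*151 = -151)
r(j*(-1), -17)*(362 + p) = -25*(362 - 151) = -25*211 = -5275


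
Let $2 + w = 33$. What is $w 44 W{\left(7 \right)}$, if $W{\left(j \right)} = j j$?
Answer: $66836$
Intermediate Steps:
$w = 31$ ($w = -2 + 33 = 31$)
$W{\left(j \right)} = j^{2}$
$w 44 W{\left(7 \right)} = 31 \cdot 44 \cdot 7^{2} = 1364 \cdot 49 = 66836$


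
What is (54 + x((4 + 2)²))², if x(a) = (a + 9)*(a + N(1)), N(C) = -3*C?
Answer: 2368521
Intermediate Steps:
x(a) = (-3 + a)*(9 + a) (x(a) = (a + 9)*(a - 3*1) = (9 + a)*(a - 3) = (9 + a)*(-3 + a) = (-3 + a)*(9 + a))
(54 + x((4 + 2)²))² = (54 + (-27 + ((4 + 2)²)² + 6*(4 + 2)²))² = (54 + (-27 + (6²)² + 6*6²))² = (54 + (-27 + 36² + 6*36))² = (54 + (-27 + 1296 + 216))² = (54 + 1485)² = 1539² = 2368521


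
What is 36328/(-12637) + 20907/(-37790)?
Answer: -1637036879/477552230 ≈ -3.4280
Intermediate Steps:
36328/(-12637) + 20907/(-37790) = 36328*(-1/12637) + 20907*(-1/37790) = -36328/12637 - 20907/37790 = -1637036879/477552230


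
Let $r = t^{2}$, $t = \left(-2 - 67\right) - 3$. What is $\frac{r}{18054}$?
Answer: $\frac{288}{1003} \approx 0.28714$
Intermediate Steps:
$t = -72$ ($t = -69 - 3 = -72$)
$r = 5184$ ($r = \left(-72\right)^{2} = 5184$)
$\frac{r}{18054} = \frac{5184}{18054} = 5184 \cdot \frac{1}{18054} = \frac{288}{1003}$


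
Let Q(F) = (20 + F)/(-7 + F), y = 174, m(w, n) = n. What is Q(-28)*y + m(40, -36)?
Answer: 132/35 ≈ 3.7714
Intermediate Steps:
Q(F) = (20 + F)/(-7 + F)
Q(-28)*y + m(40, -36) = ((20 - 28)/(-7 - 28))*174 - 36 = (-8/(-35))*174 - 36 = -1/35*(-8)*174 - 36 = (8/35)*174 - 36 = 1392/35 - 36 = 132/35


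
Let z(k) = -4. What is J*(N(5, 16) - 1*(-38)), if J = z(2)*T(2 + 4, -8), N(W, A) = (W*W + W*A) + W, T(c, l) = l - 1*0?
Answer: 4736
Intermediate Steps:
T(c, l) = l (T(c, l) = l + 0 = l)
N(W, A) = W + W**2 + A*W (N(W, A) = (W**2 + A*W) + W = W + W**2 + A*W)
J = 32 (J = -4*(-8) = 32)
J*(N(5, 16) - 1*(-38)) = 32*(5*(1 + 16 + 5) - 1*(-38)) = 32*(5*22 + 38) = 32*(110 + 38) = 32*148 = 4736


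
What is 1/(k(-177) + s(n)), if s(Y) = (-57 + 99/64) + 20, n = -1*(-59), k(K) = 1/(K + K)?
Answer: -11328/401645 ≈ -0.028204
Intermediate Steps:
k(K) = 1/(2*K)
n = 59
s(Y) = -2269/64 (s(Y) = (-57 + 99*(1/64)) + 20 = (-57 + 99/64) + 20 = -3549/64 + 20 = -2269/64)
1/(k(-177) + s(n)) = 1/((½)/(-177) - 2269/64) = 1/((½)*(-1/177) - 2269/64) = 1/(-1/354 - 2269/64) = 1/(-401645/11328) = -11328/401645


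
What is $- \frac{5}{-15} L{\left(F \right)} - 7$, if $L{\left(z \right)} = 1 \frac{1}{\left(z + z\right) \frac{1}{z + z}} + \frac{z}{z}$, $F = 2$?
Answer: $- \frac{19}{3} \approx -6.3333$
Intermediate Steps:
$L{\left(z \right)} = 2$ ($L{\left(z \right)} = 1 \frac{1}{2 z \frac{1}{2 z}} + 1 = 1 \cdot 1^{-1} + 1 = 1 \cdot 1 + 1 = 1 + 1 = 2$)
$- \frac{5}{-15} L{\left(F \right)} - 7 = - \frac{5}{-15} \cdot 2 - 7 = \left(-5\right) \left(- \frac{1}{15}\right) 2 - 7 = \frac{1}{3} \cdot 2 - 7 = \frac{2}{3} - 7 = - \frac{19}{3}$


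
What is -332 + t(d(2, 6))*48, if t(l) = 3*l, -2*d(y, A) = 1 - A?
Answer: 28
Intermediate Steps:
d(y, A) = -½ + A/2 (d(y, A) = -(1 - A)/2 = -½ + A/2)
-332 + t(d(2, 6))*48 = -332 + (3*(-½ + (½)*6))*48 = -332 + (3*(-½ + 3))*48 = -332 + (3*(5/2))*48 = -332 + (15/2)*48 = -332 + 360 = 28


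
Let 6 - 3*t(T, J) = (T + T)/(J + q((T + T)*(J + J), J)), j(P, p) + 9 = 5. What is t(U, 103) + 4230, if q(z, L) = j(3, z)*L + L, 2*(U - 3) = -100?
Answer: 1307641/309 ≈ 4231.8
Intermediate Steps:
U = -47 (U = 3 + (½)*(-100) = 3 - 50 = -47)
j(P, p) = -4 (j(P, p) = -9 + 5 = -4)
q(z, L) = -3*L (q(z, L) = -4*L + L = -3*L)
t(T, J) = 2 + T/(3*J) (t(T, J) = 2 - (T + T)/(3*(J - 3*J)) = 2 - 2*T/(3*((-2*J))) = 2 - 2*T*(-1/(2*J))/3 = 2 - (-1)*T/(3*J) = 2 + T/(3*J))
t(U, 103) + 4230 = (2 + (⅓)*(-47)/103) + 4230 = (2 + (⅓)*(-47)*(1/103)) + 4230 = (2 - 47/309) + 4230 = 571/309 + 4230 = 1307641/309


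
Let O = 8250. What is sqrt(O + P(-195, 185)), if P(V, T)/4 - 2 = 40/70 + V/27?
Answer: sqrt(3630046)/21 ≈ 90.727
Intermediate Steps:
P(V, T) = 72/7 + 4*V/27 (P(V, T) = 8 + 4*(40/70 + V/27) = 8 + 4*(40*(1/70) + V*(1/27)) = 8 + 4*(4/7 + V/27) = 8 + (16/7 + 4*V/27) = 72/7 + 4*V/27)
sqrt(O + P(-195, 185)) = sqrt(8250 + (72/7 + (4/27)*(-195))) = sqrt(8250 + (72/7 - 260/9)) = sqrt(8250 - 1172/63) = sqrt(518578/63) = sqrt(3630046)/21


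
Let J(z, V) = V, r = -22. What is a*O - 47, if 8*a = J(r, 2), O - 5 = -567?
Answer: -375/2 ≈ -187.50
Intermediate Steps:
O = -562 (O = 5 - 567 = -562)
a = ¼ (a = (⅛)*2 = ¼ ≈ 0.25000)
a*O - 47 = (¼)*(-562) - 47 = -281/2 - 47 = -375/2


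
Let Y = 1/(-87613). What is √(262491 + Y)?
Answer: √2014890829934966/87613 ≈ 512.34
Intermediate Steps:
Y = -1/87613 ≈ -1.1414e-5
√(262491 + Y) = √(262491 - 1/87613) = √(22997623982/87613) = √2014890829934966/87613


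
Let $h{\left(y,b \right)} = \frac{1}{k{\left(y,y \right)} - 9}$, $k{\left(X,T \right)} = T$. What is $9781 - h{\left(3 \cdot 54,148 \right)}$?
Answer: $\frac{1496492}{153} \approx 9781.0$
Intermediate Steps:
$h{\left(y,b \right)} = \frac{1}{-9 + y}$ ($h{\left(y,b \right)} = \frac{1}{y - 9} = \frac{1}{-9 + y}$)
$9781 - h{\left(3 \cdot 54,148 \right)} = 9781 - \frac{1}{-9 + 3 \cdot 54} = 9781 - \frac{1}{-9 + 162} = 9781 - \frac{1}{153} = \frac{1496492}{153}$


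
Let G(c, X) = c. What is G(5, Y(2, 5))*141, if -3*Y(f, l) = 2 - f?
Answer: 705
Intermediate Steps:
Y(f, l) = -⅔ + f/3 (Y(f, l) = -(2 - f)/3 = -⅔ + f/3)
G(5, Y(2, 5))*141 = 5*141 = 705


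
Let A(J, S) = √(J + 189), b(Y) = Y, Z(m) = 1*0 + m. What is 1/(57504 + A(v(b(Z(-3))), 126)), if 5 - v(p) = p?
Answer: 57504/3306709819 - √197/3306709819 ≈ 1.7386e-5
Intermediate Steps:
Z(m) = m (Z(m) = 0 + m = m)
v(p) = 5 - p
A(J, S) = √(189 + J)
1/(57504 + A(v(b(Z(-3))), 126)) = 1/(57504 + √(189 + (5 - 1*(-3)))) = 1/(57504 + √(189 + (5 + 3))) = 1/(57504 + √(189 + 8)) = 1/(57504 + √197)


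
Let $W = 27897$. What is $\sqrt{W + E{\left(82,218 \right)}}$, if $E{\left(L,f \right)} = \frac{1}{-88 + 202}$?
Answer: $\frac{\sqrt{362549526}}{114} \approx 167.02$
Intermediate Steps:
$E{\left(L,f \right)} = \frac{1}{114}$
$\sqrt{W + E{\left(82,218 \right)}} = \sqrt{27897 + \frac{1}{114}} = \sqrt{\frac{3180259}{114}} = \frac{\sqrt{362549526}}{114}$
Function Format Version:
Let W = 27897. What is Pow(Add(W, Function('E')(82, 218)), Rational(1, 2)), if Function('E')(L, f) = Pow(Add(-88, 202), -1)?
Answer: Mul(Rational(1, 114), Pow(362549526, Rational(1, 2))) ≈ 167.02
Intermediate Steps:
Function('E')(L, f) = Rational(1, 114) (Function('E')(L, f) = Pow(114, -1) = Rational(1, 114))
Pow(Add(W, Function('E')(82, 218)), Rational(1, 2)) = Pow(Add(27897, Rational(1, 114)), Rational(1, 2)) = Pow(Rational(3180259, 114), Rational(1, 2)) = Mul(Rational(1, 114), Pow(362549526, Rational(1, 2)))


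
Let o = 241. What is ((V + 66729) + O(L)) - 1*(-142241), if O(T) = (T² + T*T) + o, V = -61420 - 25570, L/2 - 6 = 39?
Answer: 138421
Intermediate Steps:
L = 90 (L = 12 + 2*39 = 12 + 78 = 90)
V = -86990
O(T) = 241 + 2*T² (O(T) = (T² + T*T) + 241 = (T² + T²) + 241 = 2*T² + 241 = 241 + 2*T²)
((V + 66729) + O(L)) - 1*(-142241) = ((-86990 + 66729) + (241 + 2*90²)) - 1*(-142241) = (-20261 + (241 + 2*8100)) + 142241 = (-20261 + (241 + 16200)) + 142241 = (-20261 + 16441) + 142241 = -3820 + 142241 = 138421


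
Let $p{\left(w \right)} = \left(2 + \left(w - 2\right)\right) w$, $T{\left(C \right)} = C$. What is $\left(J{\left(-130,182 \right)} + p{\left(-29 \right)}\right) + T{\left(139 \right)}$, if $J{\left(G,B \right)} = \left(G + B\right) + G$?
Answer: $902$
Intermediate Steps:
$p{\left(w \right)} = w^{2}$ ($p{\left(w \right)} = \left(2 + \left(-2 + w\right)\right) w = w w = w^{2}$)
$J{\left(G,B \right)} = B + 2 G$ ($J{\left(G,B \right)} = \left(B + G\right) + G = B + 2 G$)
$\left(J{\left(-130,182 \right)} + p{\left(-29 \right)}\right) + T{\left(139 \right)} = \left(\left(182 + 2 \left(-130\right)\right) + \left(-29\right)^{2}\right) + 139 = \left(\left(182 - 260\right) + 841\right) + 139 = \left(-78 + 841\right) + 139 = 763 + 139 = 902$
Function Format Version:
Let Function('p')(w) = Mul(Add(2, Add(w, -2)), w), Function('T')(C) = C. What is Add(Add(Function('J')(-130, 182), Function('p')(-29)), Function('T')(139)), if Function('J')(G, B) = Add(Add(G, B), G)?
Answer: 902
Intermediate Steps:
Function('p')(w) = Pow(w, 2) (Function('p')(w) = Mul(Add(2, Add(-2, w)), w) = Mul(w, w) = Pow(w, 2))
Function('J')(G, B) = Add(B, Mul(2, G)) (Function('J')(G, B) = Add(Add(B, G), G) = Add(B, Mul(2, G)))
Add(Add(Function('J')(-130, 182), Function('p')(-29)), Function('T')(139)) = Add(Add(Add(182, Mul(2, -130)), Pow(-29, 2)), 139) = Add(Add(Add(182, -260), 841), 139) = Add(Add(-78, 841), 139) = Add(763, 139) = 902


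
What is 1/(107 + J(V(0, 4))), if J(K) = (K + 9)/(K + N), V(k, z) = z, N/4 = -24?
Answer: 92/9831 ≈ 0.0093582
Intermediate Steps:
N = -96 (N = 4*(-24) = -96)
J(K) = (9 + K)/(-96 + K) (J(K) = (K + 9)/(K - 96) = (9 + K)/(-96 + K))
1/(107 + J(V(0, 4))) = 1/(107 + (9 + 4)/(-96 + 4)) = 1/(107 + 13/(-92)) = 1/(107 - 1/92*13) = 1/(107 - 13/92) = 1/(9831/92) = 92/9831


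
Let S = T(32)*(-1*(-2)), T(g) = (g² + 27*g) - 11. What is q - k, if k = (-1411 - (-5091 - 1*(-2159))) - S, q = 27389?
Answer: 29622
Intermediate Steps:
T(g) = -11 + g² + 27*g
S = 3754 (S = (-11 + 32² + 27*32)*(-1*(-2)) = (-11 + 1024 + 864)*2 = 1877*2 = 3754)
k = -2233 (k = (-1411 - (-5091 - 1*(-2159))) - 1*3754 = (-1411 - (-5091 + 2159)) - 3754 = (-1411 - 1*(-2932)) - 3754 = (-1411 + 2932) - 3754 = 1521 - 3754 = -2233)
q - k = 27389 - 1*(-2233) = 27389 + 2233 = 29622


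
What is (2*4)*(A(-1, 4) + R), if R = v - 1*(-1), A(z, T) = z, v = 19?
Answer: 152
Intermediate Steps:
R = 20 (R = 19 - 1*(-1) = 19 + 1 = 20)
(2*4)*(A(-1, 4) + R) = (2*4)*(-1 + 20) = 8*19 = 152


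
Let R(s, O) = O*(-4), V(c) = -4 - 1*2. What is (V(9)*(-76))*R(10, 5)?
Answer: -9120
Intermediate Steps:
V(c) = -6 (V(c) = -4 - 2 = -6)
R(s, O) = -4*O
(V(9)*(-76))*R(10, 5) = (-6*(-76))*(-4*5) = 456*(-20) = -9120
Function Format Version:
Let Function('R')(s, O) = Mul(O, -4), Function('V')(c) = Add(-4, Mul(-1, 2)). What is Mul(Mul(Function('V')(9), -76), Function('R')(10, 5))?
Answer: -9120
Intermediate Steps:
Function('V')(c) = -6 (Function('V')(c) = Add(-4, -2) = -6)
Function('R')(s, O) = Mul(-4, O)
Mul(Mul(Function('V')(9), -76), Function('R')(10, 5)) = Mul(Mul(-6, -76), Mul(-4, 5)) = Mul(456, -20) = -9120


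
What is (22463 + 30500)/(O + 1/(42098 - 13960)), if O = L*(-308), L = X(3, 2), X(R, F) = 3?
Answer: -1490272894/25999511 ≈ -57.319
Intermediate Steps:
L = 3
O = -924 (O = 3*(-308) = -924)
(22463 + 30500)/(O + 1/(42098 - 13960)) = (22463 + 30500)/(-924 + 1/(42098 - 13960)) = 52963/(-924 + 1/28138) = 52963/(-25999511/28138) = 52963*(-28138/25999511) = -1490272894/25999511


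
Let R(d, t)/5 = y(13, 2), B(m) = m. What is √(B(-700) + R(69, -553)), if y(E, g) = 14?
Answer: 3*I*√70 ≈ 25.1*I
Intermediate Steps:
R(d, t) = 70 (R(d, t) = 5*14 = 70)
√(B(-700) + R(69, -553)) = √(-700 + 70) = √(-630) = 3*I*√70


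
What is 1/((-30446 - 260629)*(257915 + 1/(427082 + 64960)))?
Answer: -164014/12312958831117775 ≈ -1.3320e-11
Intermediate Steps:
1/((-30446 - 260629)*(257915 + 1/(427082 + 64960))) = 1/(-291075*(257915 + 1/492042)) = 1/(-291075*126905012431/492042) = 1/(-12312958831117775/164014) = -164014/12312958831117775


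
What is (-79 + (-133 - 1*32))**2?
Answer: 59536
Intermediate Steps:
(-79 + (-133 - 1*32))**2 = (-79 + (-133 - 32))**2 = (-79 - 165)**2 = (-244)**2 = 59536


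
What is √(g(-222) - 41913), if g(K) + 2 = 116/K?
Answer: I*√516441153/111 ≈ 204.73*I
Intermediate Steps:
g(K) = -2 + 116/K
√(g(-222) - 41913) = √((-2 + 116/(-222)) - 41913) = √((-2 + 116*(-1/222)) - 41913) = √((-2 - 58/111) - 41913) = √(-280/111 - 41913) = √(-4652623/111) = I*√516441153/111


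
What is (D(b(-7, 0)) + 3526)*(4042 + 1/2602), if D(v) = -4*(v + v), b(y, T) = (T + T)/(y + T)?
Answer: 18541973455/1301 ≈ 1.4252e+7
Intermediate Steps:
b(y, T) = 2*T/(T + y) (b(y, T) = (2*T)/(T + y) = 2*T/(T + y))
D(v) = -8*v
(D(b(-7, 0)) + 3526)*(4042 + 1/2602) = (-16*0/(0 - 7) + 3526)*(4042 + 1/2602) = (-16*0/(-7) + 3526)*(4042 + 1/2602) = (-16*0*(-1)/7 + 3526)*(10517285/2602) = (-8*0 + 3526)*(10517285/2602) = (0 + 3526)*(10517285/2602) = 3526*(10517285/2602) = 18541973455/1301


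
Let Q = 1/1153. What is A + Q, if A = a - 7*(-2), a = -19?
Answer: -5764/1153 ≈ -4.9991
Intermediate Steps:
Q = 1/1153 ≈ 0.00086730
A = -5 (A = -19 - 7*(-2) = -19 + 14 = -5)
A + Q = -5 + 1/1153 = -5764/1153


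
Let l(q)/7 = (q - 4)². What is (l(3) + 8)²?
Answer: 225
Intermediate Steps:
l(q) = 7*(-4 + q)² (l(q) = 7*(q - 4)² = 7*(-4 + q)²)
(l(3) + 8)² = (7*(-4 + 3)² + 8)² = (7*(-1)² + 8)² = (7*1 + 8)² = (7 + 8)² = 15² = 225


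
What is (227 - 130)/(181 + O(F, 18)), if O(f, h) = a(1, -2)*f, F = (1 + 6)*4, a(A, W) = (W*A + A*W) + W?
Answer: 97/13 ≈ 7.4615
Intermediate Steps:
a(A, W) = W + 2*A*W (a(A, W) = (A*W + A*W) + W = 2*A*W + W = W + 2*A*W)
F = 28 (F = 7*4 = 28)
O(f, h) = -6*f (O(f, h) = (-2*(1 + 2*1))*f = (-2*(1 + 2))*f = (-2*3)*f = -6*f)
(227 - 130)/(181 + O(F, 18)) = (227 - 130)/(181 - 6*28) = 97/(181 - 168) = 97/13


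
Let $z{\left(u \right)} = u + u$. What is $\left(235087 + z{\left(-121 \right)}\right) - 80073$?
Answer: $154772$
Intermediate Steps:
$z{\left(u \right)} = 2 u$
$\left(235087 + z{\left(-121 \right)}\right) - 80073 = \left(235087 + 2 \left(-121\right)\right) - 80073 = \left(235087 - 242\right) - 80073 = 234845 - 80073 = 154772$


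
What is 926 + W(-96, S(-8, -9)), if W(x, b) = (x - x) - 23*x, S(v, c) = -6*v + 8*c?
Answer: 3134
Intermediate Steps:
W(x, b) = -23*x (W(x, b) = 0 - 23*x = -23*x)
926 + W(-96, S(-8, -9)) = 926 - 23*(-96) = 926 + 2208 = 3134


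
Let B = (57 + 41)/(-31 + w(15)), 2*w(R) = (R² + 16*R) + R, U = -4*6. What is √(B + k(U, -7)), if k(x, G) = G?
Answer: I*√285285/209 ≈ 2.5556*I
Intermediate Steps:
U = -24
w(R) = R²/2 + 17*R/2 (w(R) = ((R² + 16*R) + R)/2 = (R² + 17*R)/2 = R²/2 + 17*R/2)
B = 98/209 (B = (57 + 41)/(-31 + (½)*15*(17 + 15)) = 98/(-31 + (½)*15*32) = 98/(-31 + 240) = 98/209 ≈ 0.46890)
√(B + k(U, -7)) = √(98/209 - 7) = √(-1365/209) = I*√285285/209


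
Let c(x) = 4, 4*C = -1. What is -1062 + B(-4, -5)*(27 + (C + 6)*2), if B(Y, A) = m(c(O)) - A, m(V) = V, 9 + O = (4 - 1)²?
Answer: -1431/2 ≈ -715.50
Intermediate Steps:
C = -¼ (C = (¼)*(-1) = -¼ ≈ -0.25000)
O = 0 (O = -9 + (4 - 1)² = -9 + 3² = -9 + 9 = 0)
B(Y, A) = 4 - A
-1062 + B(-4, -5)*(27 + (C + 6)*2) = -1062 + (4 - 1*(-5))*(27 + (-¼ + 6)*2) = -1062 + (4 + 5)*(27 + (23/4)*2) = -1062 + 9*(27 + 23/2) = -1062 + 9*(77/2) = -1062 + 693/2 = -1431/2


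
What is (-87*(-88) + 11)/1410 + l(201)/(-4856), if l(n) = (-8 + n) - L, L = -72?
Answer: 18428651/3423480 ≈ 5.3830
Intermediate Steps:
l(n) = 64 + n (l(n) = (-8 + n) - 1*(-72) = (-8 + n) + 72 = 64 + n)
(-87*(-88) + 11)/1410 + l(201)/(-4856) = (-87*(-88) + 11)/1410 + (64 + 201)/(-4856) = (7656 + 11)*(1/1410) + 265*(-1/4856) = 7667*(1/1410) - 265/4856 = 7667/1410 - 265/4856 = 18428651/3423480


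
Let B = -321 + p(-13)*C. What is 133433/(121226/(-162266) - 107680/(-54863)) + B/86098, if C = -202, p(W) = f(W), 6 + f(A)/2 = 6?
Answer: 51136780932775384945/465875453267258 ≈ 1.0976e+5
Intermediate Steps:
f(A) = 0 (f(A) = -12 + 2*6 = -12 + 12 = 0)
p(W) = 0
B = -321 (B = -321 + 0*(-202) = -321 + 0 = -321)
133433/(121226/(-162266) - 107680/(-54863)) + B/86098 = 133433/(121226/(-162266) - 107680/(-54863)) - 321/86098 = 133433/(121226*(-1/162266) - 107680*(-1/54863)) - 321*1/86098 = 133433/(-60613/81133 + 107680/54863) - 321/86098 = 133433/(5410990421/4451199779) - 321/86098 = 133433*(4451199779/5410990421) - 321/86098 = 593936940111307/5410990421 - 321/86098 = 51136780932775384945/465875453267258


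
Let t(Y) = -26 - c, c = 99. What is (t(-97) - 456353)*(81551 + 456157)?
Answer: -245451872424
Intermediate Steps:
t(Y) = -125 (t(Y) = -26 - 1*99 = -26 - 99 = -125)
(t(-97) - 456353)*(81551 + 456157) = (-125 - 456353)*(81551 + 456157) = -456478*537708 = -245451872424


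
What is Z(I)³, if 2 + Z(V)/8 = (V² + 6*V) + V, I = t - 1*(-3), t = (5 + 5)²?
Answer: 744268574490624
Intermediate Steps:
t = 100 (t = 10² = 100)
I = 103 (I = 100 - 1*(-3) = 100 + 3 = 103)
Z(V) = -16 + 8*V² + 56*V (Z(V) = -16 + 8*((V² + 6*V) + V) = -16 + 8*(V² + 7*V) = -16 + (8*V² + 56*V) = -16 + 8*V² + 56*V)
Z(I)³ = (-16 + 8*103² + 56*103)³ = (-16 + 8*10609 + 5768)³ = (-16 + 84872 + 5768)³ = 90624³ = 744268574490624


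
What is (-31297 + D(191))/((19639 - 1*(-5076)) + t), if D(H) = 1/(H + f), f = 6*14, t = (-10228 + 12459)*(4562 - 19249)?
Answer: 4303337/4502022525 ≈ 0.00095587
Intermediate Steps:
t = -32766697 (t = 2231*(-14687) = -32766697)
f = 84
D(H) = 1/(84 + H) (D(H) = 1/(H + 84) = 1/(84 + H))
(-31297 + D(191))/((19639 - 1*(-5076)) + t) = (-31297 + 1/(84 + 191))/((19639 - 1*(-5076)) - 32766697) = (-31297 + 1/275)/((19639 + 5076) - 32766697) = (-31297 + 1/275)/(24715 - 32766697) = -8606674/275/(-32741982) = -8606674/275*(-1/32741982) = 4303337/4502022525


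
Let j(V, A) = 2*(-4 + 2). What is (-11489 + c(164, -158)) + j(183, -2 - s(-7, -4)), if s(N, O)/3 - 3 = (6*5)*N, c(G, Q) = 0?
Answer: -11493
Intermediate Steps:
s(N, O) = 9 + 90*N (s(N, O) = 9 + 3*((6*5)*N) = 9 + 3*(30*N) = 9 + 90*N)
j(V, A) = -4 (j(V, A) = 2*(-2) = -4)
(-11489 + c(164, -158)) + j(183, -2 - s(-7, -4)) = (-11489 + 0) - 4 = -11489 - 4 = -11493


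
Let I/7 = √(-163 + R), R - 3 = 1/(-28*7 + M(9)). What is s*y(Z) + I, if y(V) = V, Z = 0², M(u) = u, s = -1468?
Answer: 7*I*√5595227/187 ≈ 88.545*I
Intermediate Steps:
Z = 0
R = 560/187 (R = 3 + 1/(-28*7 + 9) = 3 + 1/(-196 + 9) = 3 + 1/(-187) = 3 - 1/187 = 560/187 ≈ 2.9947)
I = 7*I*√5595227/187 (I = 7*√(-163 + 560/187) = 7*√(-29921/187) = 7*(I*√5595227/187) = 7*I*√5595227/187 ≈ 88.545*I)
s*y(Z) + I = -1468*0 + 7*I*√5595227/187 = 0 + 7*I*√5595227/187 = 7*I*√5595227/187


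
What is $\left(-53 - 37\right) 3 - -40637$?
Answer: $40367$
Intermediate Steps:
$\left(-53 - 37\right) 3 - -40637 = \left(-90\right) 3 + 40637 = -270 + 40637 = 40367$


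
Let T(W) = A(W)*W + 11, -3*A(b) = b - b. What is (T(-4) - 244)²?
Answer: 54289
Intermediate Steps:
A(b) = 0 (A(b) = -(b - b)/3 = -⅓*0 = 0)
T(W) = 11 (T(W) = 0*W + 11 = 0 + 11 = 11)
(T(-4) - 244)² = (11 - 244)² = (-233)² = 54289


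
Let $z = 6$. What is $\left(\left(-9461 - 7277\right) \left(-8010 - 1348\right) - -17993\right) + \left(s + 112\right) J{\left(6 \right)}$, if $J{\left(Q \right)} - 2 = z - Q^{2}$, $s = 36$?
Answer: $156648053$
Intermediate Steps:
$J{\left(Q \right)} = 8 - Q^{2}$ ($J{\left(Q \right)} = 2 - \left(-6 + Q^{2}\right) = 8 - Q^{2}$)
$\left(\left(-9461 - 7277\right) \left(-8010 - 1348\right) - -17993\right) + \left(s + 112\right) J{\left(6 \right)} = \left(\left(-9461 - 7277\right) \left(-8010 - 1348\right) - -17993\right) + \left(36 + 112\right) \left(8 - 6^{2}\right) = \left(\left(-16738\right) \left(-9358\right) + 17993\right) + 148 \left(8 - 36\right) = \left(156634204 + 17993\right) + 148 \left(8 - 36\right) = 156652197 + 148 \left(-28\right) = 156652197 - 4144 = 156648053$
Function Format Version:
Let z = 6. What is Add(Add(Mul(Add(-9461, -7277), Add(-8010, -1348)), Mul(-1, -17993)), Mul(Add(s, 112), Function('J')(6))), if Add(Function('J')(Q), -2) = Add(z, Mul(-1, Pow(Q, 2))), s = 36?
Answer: 156648053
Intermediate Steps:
Function('J')(Q) = Add(8, Mul(-1, Pow(Q, 2))) (Function('J')(Q) = Add(2, Add(6, Mul(-1, Pow(Q, 2)))) = Add(8, Mul(-1, Pow(Q, 2))))
Add(Add(Mul(Add(-9461, -7277), Add(-8010, -1348)), Mul(-1, -17993)), Mul(Add(s, 112), Function('J')(6))) = Add(Add(Mul(Add(-9461, -7277), Add(-8010, -1348)), Mul(-1, -17993)), Mul(Add(36, 112), Add(8, Mul(-1, Pow(6, 2))))) = Add(Add(Mul(-16738, -9358), 17993), Mul(148, Add(8, Mul(-1, 36)))) = Add(Add(156634204, 17993), Mul(148, Add(8, -36))) = Add(156652197, Mul(148, -28)) = Add(156652197, -4144) = 156648053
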